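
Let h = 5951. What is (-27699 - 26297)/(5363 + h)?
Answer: -26998/5657 ≈ -4.7725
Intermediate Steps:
(-27699 - 26297)/(5363 + h) = (-27699 - 26297)/(5363 + 5951) = -53996/11314 = -53996*1/11314 = -26998/5657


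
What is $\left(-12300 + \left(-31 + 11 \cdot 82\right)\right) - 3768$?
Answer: $-15197$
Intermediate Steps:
$\left(-12300 + \left(-31 + 11 \cdot 82\right)\right) - 3768 = \left(-12300 + \left(-31 + 902\right)\right) - 3768 = \left(-12300 + 871\right) - 3768 = -11429 - 3768 = -15197$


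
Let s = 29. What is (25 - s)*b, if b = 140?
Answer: -560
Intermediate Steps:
(25 - s)*b = (25 - 1*29)*140 = (25 - 29)*140 = -4*140 = -560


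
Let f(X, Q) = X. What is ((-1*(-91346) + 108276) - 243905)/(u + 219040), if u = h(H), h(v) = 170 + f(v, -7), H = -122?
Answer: -44283/219088 ≈ -0.20212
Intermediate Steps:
h(v) = 170 + v
u = 48 (u = 170 - 122 = 48)
((-1*(-91346) + 108276) - 243905)/(u + 219040) = ((-1*(-91346) + 108276) - 243905)/(48 + 219040) = ((91346 + 108276) - 243905)/219088 = (199622 - 243905)*(1/219088) = -44283*1/219088 = -44283/219088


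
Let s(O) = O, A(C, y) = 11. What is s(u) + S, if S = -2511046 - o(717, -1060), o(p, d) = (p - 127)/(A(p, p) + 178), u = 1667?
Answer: -474273221/189 ≈ -2.5094e+6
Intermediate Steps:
o(p, d) = -127/189 + p/189 (o(p, d) = (p - 127)/(11 + 178) = (-127 + p)/189 = (-127 + p)*(1/189) = -127/189 + p/189)
S = -474588284/189 (S = -2511046 - (-127/189 + (1/189)*717) = -2511046 - (-127/189 + 239/63) = -2511046 - 1*590/189 = -2511046 - 590/189 = -474588284/189 ≈ -2.5110e+6)
s(u) + S = 1667 - 474588284/189 = -474273221/189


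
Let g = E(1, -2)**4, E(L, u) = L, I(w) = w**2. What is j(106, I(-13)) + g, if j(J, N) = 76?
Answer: 77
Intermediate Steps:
g = 1 (g = 1**4 = 1)
j(106, I(-13)) + g = 76 + 1 = 77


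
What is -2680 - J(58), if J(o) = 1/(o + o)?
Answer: -310881/116 ≈ -2680.0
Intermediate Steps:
J(o) = 1/(2*o)
-2680 - J(58) = -2680 - 1/(2*58) = -2680 - 1*1/116 = -2680 - 1/116 = -310881/116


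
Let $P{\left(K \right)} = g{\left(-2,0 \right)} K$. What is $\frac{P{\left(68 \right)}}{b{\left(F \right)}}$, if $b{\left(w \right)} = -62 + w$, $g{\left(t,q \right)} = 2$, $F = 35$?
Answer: $- \frac{136}{27} \approx -5.037$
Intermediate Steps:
$P{\left(K \right)} = 2 K$
$\frac{P{\left(68 \right)}}{b{\left(F \right)}} = \frac{2 \cdot 68}{-62 + 35} = \frac{136}{-27} = 136 \left(- \frac{1}{27}\right) = - \frac{136}{27}$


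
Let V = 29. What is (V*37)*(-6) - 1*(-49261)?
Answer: 42823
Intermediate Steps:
(V*37)*(-6) - 1*(-49261) = (29*37)*(-6) - 1*(-49261) = 1073*(-6) + 49261 = -6438 + 49261 = 42823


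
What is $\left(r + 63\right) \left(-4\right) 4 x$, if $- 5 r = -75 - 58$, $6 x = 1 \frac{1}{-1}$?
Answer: $\frac{3584}{15} \approx 238.93$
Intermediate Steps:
$x = - \frac{1}{6}$ ($x = \frac{1 \frac{1}{-1}}{6} = \frac{1 \left(-1\right)}{6} = \frac{1}{6} \left(-1\right) = - \frac{1}{6} \approx -0.16667$)
$r = \frac{133}{5}$ ($r = - \frac{-75 - 58}{5} = \left(- \frac{1}{5}\right) \left(-133\right) = \frac{133}{5} \approx 26.6$)
$\left(r + 63\right) \left(-4\right) 4 x = \left(\frac{133}{5} + 63\right) \left(-4\right) 4 \left(- \frac{1}{6}\right) = \frac{448 \left(\left(-16\right) \left(- \frac{1}{6}\right)\right)}{5} = \frac{448}{5} \cdot \frac{8}{3} = \frac{3584}{15}$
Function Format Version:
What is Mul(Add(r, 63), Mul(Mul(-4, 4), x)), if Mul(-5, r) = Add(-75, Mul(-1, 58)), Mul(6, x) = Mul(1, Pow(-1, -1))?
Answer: Rational(3584, 15) ≈ 238.93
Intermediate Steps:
x = Rational(-1, 6) (x = Mul(Rational(1, 6), Mul(1, Pow(-1, -1))) = Mul(Rational(1, 6), Mul(1, -1)) = Mul(Rational(1, 6), -1) = Rational(-1, 6) ≈ -0.16667)
r = Rational(133, 5) (r = Mul(Rational(-1, 5), Add(-75, Mul(-1, 58))) = Mul(Rational(-1, 5), Add(-75, -58)) = Mul(Rational(-1, 5), -133) = Rational(133, 5) ≈ 26.600)
Mul(Add(r, 63), Mul(Mul(-4, 4), x)) = Mul(Add(Rational(133, 5), 63), Mul(Mul(-4, 4), Rational(-1, 6))) = Mul(Rational(448, 5), Mul(-16, Rational(-1, 6))) = Mul(Rational(448, 5), Rational(8, 3)) = Rational(3584, 15)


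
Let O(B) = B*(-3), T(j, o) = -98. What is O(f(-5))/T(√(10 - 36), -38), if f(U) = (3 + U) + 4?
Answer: 3/49 ≈ 0.061224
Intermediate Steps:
f(U) = 7 + U
O(B) = -3*B
O(f(-5))/T(√(10 - 36), -38) = -3*(7 - 5)/(-98) = -3*2*(-1/98) = -6*(-1/98) = 3/49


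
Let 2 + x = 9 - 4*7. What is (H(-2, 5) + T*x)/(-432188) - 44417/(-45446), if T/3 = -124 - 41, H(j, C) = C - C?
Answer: 9362041613/9820607924 ≈ 0.95331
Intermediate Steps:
H(j, C) = 0
T = -495 (T = 3*(-124 - 41) = 3*(-165) = -495)
x = -21 (x = -2 + (9 - 4*7) = -2 + (9 - 28) = -2 - 19 = -21)
(H(-2, 5) + T*x)/(-432188) - 44417/(-45446) = (0 - 495*(-21))/(-432188) - 44417/(-45446) = (0 + 10395)*(-1/432188) - 44417*(-1/45446) = 10395*(-1/432188) + 44417/45446 = -10395/432188 + 44417/45446 = 9362041613/9820607924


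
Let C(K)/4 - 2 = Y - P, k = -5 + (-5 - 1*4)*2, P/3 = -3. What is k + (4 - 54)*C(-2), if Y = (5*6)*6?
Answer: -38223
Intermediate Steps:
Y = 180 (Y = 30*6 = 180)
P = -9 (P = 3*(-3) = -9)
k = -23 (k = -5 + (-5 - 4)*2 = -5 - 9*2 = -5 - 18 = -23)
C(K) = 764 (C(K) = 8 + 4*(180 - 1*(-9)) = 8 + 4*(180 + 9) = 8 + 4*189 = 8 + 756 = 764)
k + (4 - 54)*C(-2) = -23 + (4 - 54)*764 = -23 - 50*764 = -23 - 38200 = -38223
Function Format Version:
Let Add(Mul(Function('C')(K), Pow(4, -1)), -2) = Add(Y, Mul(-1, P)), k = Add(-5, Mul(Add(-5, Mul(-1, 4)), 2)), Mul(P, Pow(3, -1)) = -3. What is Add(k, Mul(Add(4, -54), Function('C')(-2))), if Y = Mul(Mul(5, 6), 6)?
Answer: -38223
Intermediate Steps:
Y = 180 (Y = Mul(30, 6) = 180)
P = -9 (P = Mul(3, -3) = -9)
k = -23 (k = Add(-5, Mul(Add(-5, -4), 2)) = Add(-5, Mul(-9, 2)) = Add(-5, -18) = -23)
Function('C')(K) = 764 (Function('C')(K) = Add(8, Mul(4, Add(180, Mul(-1, -9)))) = Add(8, Mul(4, Add(180, 9))) = Add(8, Mul(4, 189)) = Add(8, 756) = 764)
Add(k, Mul(Add(4, -54), Function('C')(-2))) = Add(-23, Mul(Add(4, -54), 764)) = Add(-23, Mul(-50, 764)) = Add(-23, -38200) = -38223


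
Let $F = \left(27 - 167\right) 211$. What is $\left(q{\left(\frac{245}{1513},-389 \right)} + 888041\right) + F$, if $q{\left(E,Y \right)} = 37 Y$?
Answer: $844108$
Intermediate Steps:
$F = -29540$ ($F = \left(-140\right) 211 = -29540$)
$\left(q{\left(\frac{245}{1513},-389 \right)} + 888041\right) + F = \left(37 \left(-389\right) + 888041\right) - 29540 = \left(-14393 + 888041\right) - 29540 = 873648 - 29540 = 844108$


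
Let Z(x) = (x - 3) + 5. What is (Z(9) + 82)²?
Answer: 8649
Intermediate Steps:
Z(x) = 2 + x (Z(x) = (-3 + x) + 5 = 2 + x)
(Z(9) + 82)² = ((2 + 9) + 82)² = (11 + 82)² = 93² = 8649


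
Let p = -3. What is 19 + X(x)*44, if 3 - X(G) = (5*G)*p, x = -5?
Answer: -3149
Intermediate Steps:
X(G) = 3 + 15*G (X(G) = 3 - 5*G*(-3) = 3 - (-15)*G = 3 + 15*G)
19 + X(x)*44 = 19 + (3 + 15*(-5))*44 = 19 + (3 - 75)*44 = 19 - 72*44 = 19 - 3168 = -3149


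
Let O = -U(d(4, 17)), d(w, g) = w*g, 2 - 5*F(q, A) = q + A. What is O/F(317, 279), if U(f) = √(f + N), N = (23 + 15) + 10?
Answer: 5*√29/297 ≈ 0.090659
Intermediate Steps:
F(q, A) = ⅖ - A/5 - q/5 (F(q, A) = ⅖ - (q + A)/5 = ⅖ - (A + q)/5 = ⅖ + (-A/5 - q/5) = ⅖ - A/5 - q/5)
N = 48 (N = 38 + 10 = 48)
d(w, g) = g*w
U(f) = √(48 + f) (U(f) = √(f + 48) = √(48 + f))
O = -2*√29 (O = -√(48 + 17*4) = -√(48 + 68) = -√116 = -2*√29 ≈ -10.770)
O/F(317, 279) = (-2*√29)/(⅖ - ⅕*279 - ⅕*317) = (-2*√29)/(⅖ - 279/5 - 317/5) = (-2*√29)/(-594/5) = -2*√29*(-5/594) = 5*√29/297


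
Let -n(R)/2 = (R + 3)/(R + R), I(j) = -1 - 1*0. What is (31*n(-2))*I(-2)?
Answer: -31/2 ≈ -15.500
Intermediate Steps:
I(j) = -1 (I(j) = -1 + 0 = -1)
n(R) = -(3 + R)/R (n(R) = -2*(R + 3)/(R + R) = -2*(3 + R)/(2*R) = -2*(3 + R)*1/(2*R) = -(3 + R)/R)
(31*n(-2))*I(-2) = (31*((-3 - 1*(-2))/(-2)))*(-1) = (31*(-(-3 + 2)/2))*(-1) = (31*(-½*(-1)))*(-1) = (31*(½))*(-1) = (31/2)*(-1) = -31/2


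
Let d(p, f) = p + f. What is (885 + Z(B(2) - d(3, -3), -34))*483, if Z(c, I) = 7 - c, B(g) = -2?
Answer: 431802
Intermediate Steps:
d(p, f) = f + p
(885 + Z(B(2) - d(3, -3), -34))*483 = (885 + (7 - (-2 - (-3 + 3))))*483 = (885 + (7 - (-2 - 1*0)))*483 = (885 + (7 - (-2 + 0)))*483 = (885 + (7 - 1*(-2)))*483 = (885 + (7 + 2))*483 = (885 + 9)*483 = 894*483 = 431802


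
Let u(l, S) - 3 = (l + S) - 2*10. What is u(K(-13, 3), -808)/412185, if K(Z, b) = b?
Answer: -274/137395 ≈ -0.0019942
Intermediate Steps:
u(l, S) = -17 + S + l (u(l, S) = 3 + ((l + S) - 2*10) = 3 + ((S + l) - 20) = 3 + (-20 + S + l) = -17 + S + l)
u(K(-13, 3), -808)/412185 = (-17 - 808 + 3)/412185 = -822*1/412185 = -274/137395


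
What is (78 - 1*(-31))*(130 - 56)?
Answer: 8066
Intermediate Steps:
(78 - 1*(-31))*(130 - 56) = (78 + 31)*74 = 109*74 = 8066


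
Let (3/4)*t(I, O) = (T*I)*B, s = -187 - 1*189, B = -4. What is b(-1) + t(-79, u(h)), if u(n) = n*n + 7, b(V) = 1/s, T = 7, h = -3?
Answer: 3326845/1128 ≈ 2949.3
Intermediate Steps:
s = -376 (s = -187 - 189 = -376)
b(V) = -1/376 (b(V) = 1/(-376) = -1/376)
u(n) = 7 + n**2 (u(n) = n**2 + 7 = 7 + n**2)
t(I, O) = -112*I/3 (t(I, O) = 4*((7*I)*(-4))/3 = 4*(-28*I)/3 = -112*I/3)
b(-1) + t(-79, u(h)) = -1/376 - 112/3*(-79) = -1/376 + 8848/3 = 3326845/1128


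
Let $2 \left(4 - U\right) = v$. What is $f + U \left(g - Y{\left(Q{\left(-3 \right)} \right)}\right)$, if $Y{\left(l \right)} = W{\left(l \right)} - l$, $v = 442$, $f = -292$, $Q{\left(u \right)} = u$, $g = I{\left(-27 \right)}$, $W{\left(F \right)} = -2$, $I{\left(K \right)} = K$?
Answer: $5784$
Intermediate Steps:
$g = -27$
$Y{\left(l \right)} = -2 - l$
$U = -217$ ($U = 4 - 221 = -217$)
$f + U \left(g - Y{\left(Q{\left(-3 \right)} \right)}\right) = -292 - 217 \left(-27 - \left(-2 - -3\right)\right) = -292 - 217 \left(-27 - \left(-2 + 3\right)\right) = -292 - 217 \left(-27 - 1\right) = -292 - -6076 = -292 + 6076 = 5784$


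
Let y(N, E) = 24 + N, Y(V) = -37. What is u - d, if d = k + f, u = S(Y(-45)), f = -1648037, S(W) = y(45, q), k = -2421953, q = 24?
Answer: 4070059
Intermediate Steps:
S(W) = 69 (S(W) = 24 + 45 = 69)
u = 69
d = -4069990 (d = -2421953 - 1648037 = -4069990)
u - d = 69 - 1*(-4069990) = 69 + 4069990 = 4070059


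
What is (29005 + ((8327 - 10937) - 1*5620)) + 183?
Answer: 20958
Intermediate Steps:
(29005 + ((8327 - 10937) - 1*5620)) + 183 = (29005 + (-2610 - 5620)) + 183 = (29005 - 8230) + 183 = 20775 + 183 = 20958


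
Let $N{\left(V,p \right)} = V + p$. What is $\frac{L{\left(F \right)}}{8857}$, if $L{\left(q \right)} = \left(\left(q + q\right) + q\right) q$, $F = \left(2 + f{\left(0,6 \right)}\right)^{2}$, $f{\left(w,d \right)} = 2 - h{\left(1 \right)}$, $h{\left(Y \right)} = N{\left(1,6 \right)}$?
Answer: $\frac{243}{8857} \approx 0.027436$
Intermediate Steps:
$h{\left(Y \right)} = 7$ ($h{\left(Y \right)} = 1 + 6 = 7$)
$f{\left(w,d \right)} = -5$ ($f{\left(w,d \right)} = 2 - 7 = -5$)
$F = 9$ ($F = \left(2 - 5\right)^{2} = \left(-3\right)^{2} = 9$)
$L{\left(q \right)} = 3 q^{2}$ ($L{\left(q \right)} = \left(2 q + q\right) q = 3 q q = 3 q^{2}$)
$\frac{L{\left(F \right)}}{8857} = \frac{3 \cdot 9^{2}}{8857} = 3 \cdot 81 \cdot \frac{1}{8857} = 243 \cdot \frac{1}{8857} = \frac{243}{8857}$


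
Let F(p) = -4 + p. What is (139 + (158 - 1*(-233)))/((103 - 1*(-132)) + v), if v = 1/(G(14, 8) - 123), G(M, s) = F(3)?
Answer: 65720/29139 ≈ 2.2554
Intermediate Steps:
G(M, s) = -1 (G(M, s) = -4 + 3 = -1)
v = -1/124 (v = 1/(-1 - 123) = 1/(-124) = -1/124 ≈ -0.0080645)
(139 + (158 - 1*(-233)))/((103 - 1*(-132)) + v) = (139 + (158 - 1*(-233)))/((103 - 1*(-132)) - 1/124) = (139 + (158 + 233))/((103 + 132) - 1/124) = (139 + 391)/(235 - 1/124) = 530/(29139/124) = 530*(124/29139) = 65720/29139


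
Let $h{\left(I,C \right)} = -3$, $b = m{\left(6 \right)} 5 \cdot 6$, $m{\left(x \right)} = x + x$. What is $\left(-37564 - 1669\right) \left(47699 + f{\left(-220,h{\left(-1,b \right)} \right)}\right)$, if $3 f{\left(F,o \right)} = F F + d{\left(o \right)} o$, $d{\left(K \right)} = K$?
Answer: $- \frac{7513354898}{3} \approx -2.5045 \cdot 10^{9}$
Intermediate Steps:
$m{\left(x \right)} = 2 x$
$b = 360$ ($b = 2 \cdot 6 \cdot 5 \cdot 6 = 12 \cdot 5 \cdot 6 = 60 \cdot 6 = 360$)
$f{\left(F,o \right)} = \frac{F^{2}}{3} + \frac{o^{2}}{3}$ ($f{\left(F,o \right)} = \frac{F F + o o}{3} = \frac{F^{2} + o^{2}}{3} = \frac{F^{2}}{3} + \frac{o^{2}}{3}$)
$\left(-37564 - 1669\right) \left(47699 + f{\left(-220,h{\left(-1,b \right)} \right)}\right) = \left(-37564 - 1669\right) \left(47699 + \left(\frac{\left(-220\right)^{2}}{3} + \frac{\left(-3\right)^{2}}{3}\right)\right) = - 39233 \left(47699 + \left(\frac{1}{3} \cdot 48400 + \frac{1}{3} \cdot 9\right)\right) = - 39233 \left(47699 + \left(\frac{48400}{3} + 3\right)\right) = - 39233 \left(47699 + \frac{48409}{3}\right) = \left(-39233\right) \frac{191506}{3} = - \frac{7513354898}{3}$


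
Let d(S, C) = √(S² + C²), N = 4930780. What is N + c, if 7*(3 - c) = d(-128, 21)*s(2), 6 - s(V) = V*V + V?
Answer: 4930783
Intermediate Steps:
s(V) = 6 - V - V² (s(V) = 6 - (V*V + V) = 6 - (V² + V) = 6 - (V + V²) = 6 + (-V - V²) = 6 - V - V²)
d(S, C) = √(C² + S²)
c = 3 (c = 3 - √(21² + (-128)²)*(6 - 1*2 - 1*2²)/7 = 3 - √(441 + 16384)*(6 - 2 - 1*4)/7 = 3 - √16825*(6 - 2 - 4)/7 = 3 - 5*√673*0/7 = 3 - ⅐*0 = 3 + 0 = 3)
N + c = 4930780 + 3 = 4930783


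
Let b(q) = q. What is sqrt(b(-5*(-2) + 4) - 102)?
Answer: 2*I*sqrt(22) ≈ 9.3808*I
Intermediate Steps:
sqrt(b(-5*(-2) + 4) - 102) = sqrt((-5*(-2) + 4) - 102) = sqrt((10 + 4) - 102) = sqrt(14 - 102) = sqrt(-88) = 2*I*sqrt(22)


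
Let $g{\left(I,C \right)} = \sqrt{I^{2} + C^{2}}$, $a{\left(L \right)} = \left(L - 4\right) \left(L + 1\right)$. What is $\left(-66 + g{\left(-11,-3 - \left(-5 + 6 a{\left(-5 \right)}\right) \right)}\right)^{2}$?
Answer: $\left(66 - \sqrt{45917}\right)^{2} \approx 21988.0$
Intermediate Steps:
$a{\left(L \right)} = \left(1 + L\right) \left(-4 + L\right)$ ($a{\left(L \right)} = \left(-4 + L\right) \left(1 + L\right) = \left(1 + L\right) \left(-4 + L\right)$)
$g{\left(I,C \right)} = \sqrt{C^{2} + I^{2}}$
$\left(-66 + g{\left(-11,-3 - \left(-5 + 6 a{\left(-5 \right)}\right) \right)}\right)^{2} = \left(-66 + \sqrt{\left(-3 - \left(-5 + 6 \left(-4 + \left(-5\right)^{2} - -15\right)\right)\right)^{2} + \left(-11\right)^{2}}\right)^{2} = \left(-66 + \sqrt{\left(-3 - \left(-5 + 6 \left(-4 + 25 + 15\right)\right)\right)^{2} + 121}\right)^{2} = \left(-66 + \sqrt{\left(-3 - \left(-5 + 6 \cdot 36\right)\right)^{2} + 121}\right)^{2} = \left(-66 + \sqrt{\left(-3 - \left(-5 + 216\right)\right)^{2} + 121}\right)^{2} = \left(-66 + \sqrt{\left(-3 - 211\right)^{2} + 121}\right)^{2} = \left(-66 + \sqrt{\left(-214\right)^{2} + 121}\right)^{2} = \left(-66 + \sqrt{45796 + 121}\right)^{2} = \left(-66 + \sqrt{45917}\right)^{2}$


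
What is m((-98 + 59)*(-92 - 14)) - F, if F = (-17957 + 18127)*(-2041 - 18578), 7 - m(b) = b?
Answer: 3501103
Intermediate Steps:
m(b) = 7 - b
F = -3505230 (F = 170*(-20619) = -3505230)
m((-98 + 59)*(-92 - 14)) - F = (7 - (-98 + 59)*(-92 - 14)) - 1*(-3505230) = (7 - (-39)*(-106)) + 3505230 = (7 - 1*4134) + 3505230 = (7 - 4134) + 3505230 = -4127 + 3505230 = 3501103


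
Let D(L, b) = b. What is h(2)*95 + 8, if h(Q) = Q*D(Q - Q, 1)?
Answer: 198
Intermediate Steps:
h(Q) = Q (h(Q) = Q*1 = Q)
h(2)*95 + 8 = 2*95 + 8 = 190 + 8 = 198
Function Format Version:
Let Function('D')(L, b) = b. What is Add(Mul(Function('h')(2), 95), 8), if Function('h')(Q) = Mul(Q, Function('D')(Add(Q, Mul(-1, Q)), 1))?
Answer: 198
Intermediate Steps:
Function('h')(Q) = Q (Function('h')(Q) = Mul(Q, 1) = Q)
Add(Mul(Function('h')(2), 95), 8) = Add(Mul(2, 95), 8) = Add(190, 8) = 198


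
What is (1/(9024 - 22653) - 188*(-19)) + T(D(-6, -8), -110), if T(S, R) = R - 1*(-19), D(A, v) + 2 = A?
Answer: 47442548/13629 ≈ 3481.0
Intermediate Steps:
D(A, v) = -2 + A
T(S, R) = 19 + R (T(S, R) = R + 19 = 19 + R)
(1/(9024 - 22653) - 188*(-19)) + T(D(-6, -8), -110) = (1/(9024 - 22653) - 188*(-19)) + (19 - 110) = (1/(-13629) + 3572) - 91 = (-1/13629 + 3572) - 91 = 48682787/13629 - 91 = 47442548/13629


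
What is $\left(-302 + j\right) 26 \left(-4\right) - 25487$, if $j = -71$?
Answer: $13305$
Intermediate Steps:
$\left(-302 + j\right) 26 \left(-4\right) - 25487 = \left(-302 - 71\right) 26 \left(-4\right) - 25487 = \left(-373\right) \left(-104\right) - 25487 = 38792 - 25487 = 13305$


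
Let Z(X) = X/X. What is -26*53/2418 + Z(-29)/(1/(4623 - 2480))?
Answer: 199246/93 ≈ 2142.4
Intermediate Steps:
Z(X) = 1
-26*53/2418 + Z(-29)/(1/(4623 - 2480)) = -26*53/2418 + 1/1/(4623 - 2480) = -1378*1/2418 + 1/1/2143 = -53/93 + 1/(1/2143) = -53/93 + 1*2143 = -53/93 + 2143 = 199246/93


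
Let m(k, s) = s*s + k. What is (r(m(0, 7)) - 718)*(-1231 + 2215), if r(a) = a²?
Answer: 1656072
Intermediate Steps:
m(k, s) = k + s² (m(k, s) = s² + k = k + s²)
(r(m(0, 7)) - 718)*(-1231 + 2215) = ((0 + 7²)² - 718)*(-1231 + 2215) = ((0 + 49)² - 718)*984 = (49² - 718)*984 = (2401 - 718)*984 = 1683*984 = 1656072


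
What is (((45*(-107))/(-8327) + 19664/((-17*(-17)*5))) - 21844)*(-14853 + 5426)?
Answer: 225106097083449/1093865 ≈ 2.0579e+8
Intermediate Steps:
(((45*(-107))/(-8327) + 19664/((-17*(-17)*5))) - 21844)*(-14853 + 5426) = ((-4815*(-1/8327) + 19664/((289*5))) - 21844)*(-9427) = ((4815/8327 + 19664/1445) - 21844)*(-9427) = (170699803/12032515 - 21844)*(-9427) = -262667557857/12032515*(-9427) = 225106097083449/1093865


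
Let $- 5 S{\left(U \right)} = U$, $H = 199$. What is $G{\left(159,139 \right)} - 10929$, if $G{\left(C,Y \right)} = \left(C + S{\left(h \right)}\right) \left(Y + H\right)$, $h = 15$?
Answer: $41799$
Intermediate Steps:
$S{\left(U \right)} = - \frac{U}{5}$
$G{\left(C,Y \right)} = \left(-3 + C\right) \left(199 + Y\right)$ ($G{\left(C,Y \right)} = \left(C - 3\right) \left(Y + 199\right) = \left(C - 3\right) \left(199 + Y\right) = \left(-3 + C\right) \left(199 + Y\right)$)
$G{\left(159,139 \right)} - 10929 = \left(-597 - 417 + 199 \cdot 159 + 159 \cdot 139\right) - 10929 = \left(-597 - 417 + 31641 + 22101\right) + \left(-18945 + 8016\right) = 52728 - 10929 = 41799$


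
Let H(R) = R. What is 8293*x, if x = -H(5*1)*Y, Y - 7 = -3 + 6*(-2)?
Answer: 331720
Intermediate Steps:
Y = -8 (Y = 7 + (-3 + 6*(-2)) = 7 + (-3 - 12) = 7 - 15 = -8)
x = 40 (x = -5*1*(-8) = -5*(-8) = -1*(-40) = 40)
8293*x = 8293*40 = 331720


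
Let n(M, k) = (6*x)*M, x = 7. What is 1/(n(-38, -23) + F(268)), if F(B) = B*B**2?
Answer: 1/19247236 ≈ 5.1956e-8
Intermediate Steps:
F(B) = B**3
n(M, k) = 42*M (n(M, k) = (6*7)*M = 42*M)
1/(n(-38, -23) + F(268)) = 1/(42*(-38) + 268**3) = 1/(-1596 + 19248832) = 1/19247236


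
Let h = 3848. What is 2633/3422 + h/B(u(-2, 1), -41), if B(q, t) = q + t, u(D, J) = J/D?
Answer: -26117173/284026 ≈ -91.953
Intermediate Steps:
2633/3422 + h/B(u(-2, 1), -41) = 2633/3422 + 3848/(1/(-2) - 41) = 2633*(1/3422) + 3848/(1*(-½) - 41) = 2633/3422 + 3848/(-½ - 41) = 2633/3422 + 3848/(-83/2) = 2633/3422 + 3848*(-2/83) = 2633/3422 - 7696/83 = -26117173/284026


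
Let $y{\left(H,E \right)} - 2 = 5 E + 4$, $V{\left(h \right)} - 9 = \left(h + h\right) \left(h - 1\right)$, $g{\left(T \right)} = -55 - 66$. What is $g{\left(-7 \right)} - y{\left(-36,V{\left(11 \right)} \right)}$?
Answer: $-1272$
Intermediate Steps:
$g{\left(T \right)} = -121$ ($g{\left(T \right)} = -55 - 66 = -121$)
$V{\left(h \right)} = 9 + 2 h \left(-1 + h\right)$ ($V{\left(h \right)} = 9 + \left(h + h\right) \left(h - 1\right) = 9 + 2 h \left(-1 + h\right)$)
$y{\left(H,E \right)} = 6 + 5 E$ ($y{\left(H,E \right)} = 2 + \left(5 E + 4\right) = 2 + \left(4 + 5 E\right) = 6 + 5 E$)
$g{\left(-7 \right)} - y{\left(-36,V{\left(11 \right)} \right)} = -121 - \left(6 + 5 \left(9 - 22 + 2 \cdot 11^{2}\right)\right) = -121 - \left(6 + 5 \left(9 - 22 + 2 \cdot 121\right)\right) = -121 - \left(6 + 5 \left(9 - 22 + 242\right)\right) = -121 - \left(6 + 5 \cdot 229\right) = -121 - \left(6 + 1145\right) = -121 - 1151 = -1272$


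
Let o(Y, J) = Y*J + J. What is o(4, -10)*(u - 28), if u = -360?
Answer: 19400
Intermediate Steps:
o(Y, J) = J + J*Y (o(Y, J) = J*Y + J = J + J*Y)
o(4, -10)*(u - 28) = (-10*(1 + 4))*(-360 - 28) = -10*5*(-388) = -50*(-388) = 19400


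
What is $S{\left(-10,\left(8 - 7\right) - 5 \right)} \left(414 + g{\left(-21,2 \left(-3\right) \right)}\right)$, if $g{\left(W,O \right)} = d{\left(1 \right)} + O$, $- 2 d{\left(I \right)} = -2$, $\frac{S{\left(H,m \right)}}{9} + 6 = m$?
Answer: $-36810$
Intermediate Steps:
$S{\left(H,m \right)} = -54 + 9 m$
$d{\left(I \right)} = 1$ ($d{\left(I \right)} = \left(- \frac{1}{2}\right) \left(-2\right) = 1$)
$g{\left(W,O \right)} = 1 + O$
$S{\left(-10,\left(8 - 7\right) - 5 \right)} \left(414 + g{\left(-21,2 \left(-3\right) \right)}\right) = \left(-54 + 9 \left(\left(8 - 7\right) - 5\right)\right) \left(414 + \left(1 + 2 \left(-3\right)\right)\right) = \left(-54 + 9 \left(1 - 5\right)\right) \left(414 + \left(1 - 6\right)\right) = \left(-54 + 9 \left(-4\right)\right) \left(414 - 5\right) = \left(-54 - 36\right) 409 = \left(-90\right) 409 = -36810$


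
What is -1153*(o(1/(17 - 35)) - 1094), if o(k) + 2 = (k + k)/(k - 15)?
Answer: 342457142/271 ≈ 1.2637e+6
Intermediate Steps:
o(k) = -2 + 2*k/(-15 + k) (o(k) = -2 + (k + k)/(k - 15) = -2 + (2*k)/(-15 + k) = -2 + 2*k/(-15 + k))
-1153*(o(1/(17 - 35)) - 1094) = -1153*(30/(-15 + 1/(17 - 35)) - 1094) = -1153*(30/(-15 + 1/(-18)) - 1094) = -1153*(30/(-15 - 1/18) - 1094) = -1153*(30/(-271/18) - 1094) = -1153*(30*(-18/271) - 1094) = -1153*(-540/271 - 1094) = -1153*(-297014/271) = 342457142/271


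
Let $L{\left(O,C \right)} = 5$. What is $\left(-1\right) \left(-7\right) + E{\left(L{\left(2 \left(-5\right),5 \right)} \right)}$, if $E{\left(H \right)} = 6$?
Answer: $13$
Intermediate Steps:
$\left(-1\right) \left(-7\right) + E{\left(L{\left(2 \left(-5\right),5 \right)} \right)} = \left(-1\right) \left(-7\right) + 6 = 7 + 6 = 13$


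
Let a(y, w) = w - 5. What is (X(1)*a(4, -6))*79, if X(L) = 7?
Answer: -6083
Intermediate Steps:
a(y, w) = -5 + w
(X(1)*a(4, -6))*79 = (7*(-5 - 6))*79 = (7*(-11))*79 = -77*79 = -6083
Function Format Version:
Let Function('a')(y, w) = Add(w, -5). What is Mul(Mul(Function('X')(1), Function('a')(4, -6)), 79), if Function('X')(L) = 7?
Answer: -6083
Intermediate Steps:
Function('a')(y, w) = Add(-5, w)
Mul(Mul(Function('X')(1), Function('a')(4, -6)), 79) = Mul(Mul(7, Add(-5, -6)), 79) = Mul(Mul(7, -11), 79) = Mul(-77, 79) = -6083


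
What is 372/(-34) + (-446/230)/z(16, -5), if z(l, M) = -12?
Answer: -252889/23460 ≈ -10.780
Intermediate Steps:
372/(-34) + (-446/230)/z(16, -5) = 372/(-34) - 446/230/(-12) = 372*(-1/34) - 446*1/230*(-1/12) = -186/17 - 223/115*(-1/12) = -186/17 + 223/1380 = -252889/23460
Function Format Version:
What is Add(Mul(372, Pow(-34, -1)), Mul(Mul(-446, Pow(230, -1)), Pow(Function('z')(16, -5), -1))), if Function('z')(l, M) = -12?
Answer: Rational(-252889, 23460) ≈ -10.780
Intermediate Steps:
Add(Mul(372, Pow(-34, -1)), Mul(Mul(-446, Pow(230, -1)), Pow(Function('z')(16, -5), -1))) = Add(Mul(372, Pow(-34, -1)), Mul(Mul(-446, Pow(230, -1)), Pow(-12, -1))) = Add(Mul(372, Rational(-1, 34)), Mul(Mul(-446, Rational(1, 230)), Rational(-1, 12))) = Add(Rational(-186, 17), Mul(Rational(-223, 115), Rational(-1, 12))) = Add(Rational(-186, 17), Rational(223, 1380)) = Rational(-252889, 23460)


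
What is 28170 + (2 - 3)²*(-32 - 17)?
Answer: 28121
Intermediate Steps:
28170 + (2 - 3)²*(-32 - 17) = 28170 + (-1)²*(-49) = 28170 + 1*(-49) = 28170 - 49 = 28121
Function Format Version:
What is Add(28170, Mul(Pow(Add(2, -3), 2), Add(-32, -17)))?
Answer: 28121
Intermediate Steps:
Add(28170, Mul(Pow(Add(2, -3), 2), Add(-32, -17))) = Add(28170, Mul(Pow(-1, 2), -49)) = Add(28170, Mul(1, -49)) = Add(28170, -49) = 28121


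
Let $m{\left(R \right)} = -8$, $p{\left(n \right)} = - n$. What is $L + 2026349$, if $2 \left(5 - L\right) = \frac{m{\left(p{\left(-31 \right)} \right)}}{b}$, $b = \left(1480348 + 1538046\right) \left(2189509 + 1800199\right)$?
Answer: $\frac{6100597426150160253}{3010627672238} \approx 2.0264 \cdot 10^{6}$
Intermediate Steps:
$b = 12042510688952$ ($b = 3018394 \cdot 3989708 = 12042510688952$)
$L = \frac{15053138361191}{3010627672238}$ ($L = 5 - \frac{\left(-8\right) \frac{1}{12042510688952}}{2} = 5 - - \frac{1}{3010627672238} = 5 + \frac{1}{3010627672238} = \frac{15053138361191}{3010627672238} \approx 5.0$)
$L + 2026349 = \frac{15053138361191}{3010627672238} + 2026349 = \frac{6100597426150160253}{3010627672238}$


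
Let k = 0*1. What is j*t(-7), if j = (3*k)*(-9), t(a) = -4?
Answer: 0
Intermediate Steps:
k = 0
j = 0 (j = (3*0)*(-9) = 0*(-9) = 0)
j*t(-7) = 0*(-4) = 0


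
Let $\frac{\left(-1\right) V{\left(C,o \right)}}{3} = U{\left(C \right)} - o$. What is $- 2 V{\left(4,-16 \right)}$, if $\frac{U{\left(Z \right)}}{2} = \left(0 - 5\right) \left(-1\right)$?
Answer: $156$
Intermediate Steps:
$U{\left(Z \right)} = 10$ ($U{\left(Z \right)} = 2 \left(0 - 5\right) \left(-1\right) = 2 \left(\left(-5\right) \left(-1\right)\right) = 2 \cdot 5 = 10$)
$V{\left(C,o \right)} = -30 + 3 o$ ($V{\left(C,o \right)} = - 3 \left(10 - o\right) = -30 + 3 o$)
$- 2 V{\left(4,-16 \right)} = - 2 \left(-30 + 3 \left(-16\right)\right) = - 2 \left(-30 - 48\right) = \left(-2\right) \left(-78\right) = 156$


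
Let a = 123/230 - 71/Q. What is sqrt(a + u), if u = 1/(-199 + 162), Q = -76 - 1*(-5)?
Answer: sqrt(109191810)/8510 ≈ 1.2279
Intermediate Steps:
Q = -71 (Q = -76 + 5 = -71)
u = -1/37 (u = 1/(-37) = -1/37 ≈ -0.027027)
a = 353/230 (a = 123/230 - 71/(-71) = 123*(1/230) - 71*(-1/71) = 123/230 + 1 = 353/230 ≈ 1.5348)
sqrt(a + u) = sqrt(353/230 - 1/37) = sqrt(12831/8510) = sqrt(109191810)/8510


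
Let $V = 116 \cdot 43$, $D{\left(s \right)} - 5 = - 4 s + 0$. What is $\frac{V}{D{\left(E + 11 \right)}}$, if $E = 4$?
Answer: $- \frac{4988}{55} \approx -90.691$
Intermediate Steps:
$D{\left(s \right)} = 5 - 4 s$ ($D{\left(s \right)} = 5 + \left(- 4 s + 0\right) = 5 - 4 s$)
$V = 4988$
$\frac{V}{D{\left(E + 11 \right)}} = \frac{4988}{5 - 4 \left(4 + 11\right)} = \frac{4988}{5 - 60} = \frac{4988}{-55} = 4988 \left(- \frac{1}{55}\right) = - \frac{4988}{55}$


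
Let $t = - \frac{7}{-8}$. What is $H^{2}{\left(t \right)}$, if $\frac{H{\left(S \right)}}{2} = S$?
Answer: $\frac{49}{16} \approx 3.0625$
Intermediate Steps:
$t = \frac{7}{8}$ ($t = \left(-7\right) \left(- \frac{1}{8}\right) = \frac{7}{8} \approx 0.875$)
$H{\left(S \right)} = 2 S$
$H^{2}{\left(t \right)} = \left(2 \cdot \frac{7}{8}\right)^{2} = \left(\frac{7}{4}\right)^{2} = \frac{49}{16}$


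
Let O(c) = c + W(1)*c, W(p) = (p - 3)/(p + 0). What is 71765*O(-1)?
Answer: 71765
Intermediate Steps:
W(p) = (-3 + p)/p
O(c) = -c (O(c) = c + ((-3 + 1)/1)*c = c + (1*(-2))*c = c - 2*c = -c)
71765*O(-1) = 71765*(-1*(-1)) = 71765*1 = 71765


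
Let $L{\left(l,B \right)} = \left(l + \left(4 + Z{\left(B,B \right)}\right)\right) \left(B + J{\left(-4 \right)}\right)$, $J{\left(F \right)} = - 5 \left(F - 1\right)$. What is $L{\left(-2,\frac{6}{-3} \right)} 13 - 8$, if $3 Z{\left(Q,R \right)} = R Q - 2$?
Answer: $\frac{2368}{3} \approx 789.33$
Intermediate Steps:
$Z{\left(Q,R \right)} = - \frac{2}{3} + \frac{Q R}{3}$ ($Z{\left(Q,R \right)} = \frac{R Q - 2}{3} = \frac{Q R - 2}{3} = \frac{-2 + Q R}{3} = - \frac{2}{3} + \frac{Q R}{3}$)
$J{\left(F \right)} = 5 - 5 F$ ($J{\left(F \right)} = - 5 \left(-1 + F\right) = 5 - 5 F$)
$L{\left(l,B \right)} = \left(25 + B\right) \left(\frac{10}{3} + l + \frac{B^{2}}{3}\right)$ ($L{\left(l,B \right)} = \left(l + \left(4 + \left(- \frac{2}{3} + \frac{B B}{3}\right)\right)\right) \left(B + \left(5 - -20\right)\right) = \left(l + \left(4 + \left(- \frac{2}{3} + \frac{B^{2}}{3}\right)\right)\right) \left(B + \left(5 + 20\right)\right) = \left(l + \left(\frac{10}{3} + \frac{B^{2}}{3}\right)\right) \left(B + 25\right) = \left(\frac{10}{3} + l + \frac{B^{2}}{3}\right) \left(25 + B\right) = \left(25 + B\right) \left(\frac{10}{3} + l + \frac{B^{2}}{3}\right)$)
$L{\left(-2,\frac{6}{-3} \right)} 13 - 8 = \left(\frac{250}{3} + 25 \left(-2\right) + \frac{\left(\frac{6}{-3}\right)^{3}}{3} + \frac{10 \frac{6}{-3}}{3} + \frac{25 \left(\frac{6}{-3}\right)^{2}}{3} + \frac{6}{-3} \left(-2\right)\right) 13 - 8 = \left(\frac{250}{3} - 50 + \frac{\left(6 \left(- \frac{1}{3}\right)\right)^{3}}{3} + \frac{10 \cdot 6 \left(- \frac{1}{3}\right)}{3} + \frac{25 \left(6 \left(- \frac{1}{3}\right)\right)^{2}}{3} + 6 \left(- \frac{1}{3}\right) \left(-2\right)\right) 13 - 8 = \left(\frac{250}{3} - 50 + \frac{\left(-2\right)^{3}}{3} + \frac{10}{3} \left(-2\right) + \frac{25 \left(-2\right)^{2}}{3} - -4\right) 13 - 8 = \left(\frac{250}{3} - 50 + \frac{1}{3} \left(-8\right) - \frac{20}{3} + \frac{25}{3} \cdot 4 + 4\right) 13 - 8 = \left(\frac{250}{3} - 50 - \frac{8}{3} - \frac{20}{3} + \frac{100}{3} + 4\right) 13 - 8 = \frac{184}{3} \cdot 13 - 8 = \frac{2392}{3} - 8 = \frac{2368}{3}$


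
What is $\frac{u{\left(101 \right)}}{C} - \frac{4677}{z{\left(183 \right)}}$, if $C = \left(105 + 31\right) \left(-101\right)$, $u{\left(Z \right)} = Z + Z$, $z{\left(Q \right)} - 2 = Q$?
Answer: $- \frac{318221}{12580} \approx -25.296$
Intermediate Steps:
$z{\left(Q \right)} = 2 + Q$
$u{\left(Z \right)} = 2 Z$
$C = -13736$ ($C = 136 \left(-101\right) = -13736$)
$\frac{u{\left(101 \right)}}{C} - \frac{4677}{z{\left(183 \right)}} = \frac{2 \cdot 101}{-13736} - \frac{4677}{2 + 183} = 202 \left(- \frac{1}{13736}\right) - \frac{4677}{185} = - \frac{1}{68} - \frac{4677}{185} = - \frac{318221}{12580}$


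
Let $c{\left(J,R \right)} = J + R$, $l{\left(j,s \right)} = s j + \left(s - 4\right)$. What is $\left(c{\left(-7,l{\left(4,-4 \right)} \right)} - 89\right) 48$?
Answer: $-5760$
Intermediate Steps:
$l{\left(j,s \right)} = -4 + s + j s$ ($l{\left(j,s \right)} = j s + \left(-4 + s\right) = -4 + s + j s$)
$\left(c{\left(-7,l{\left(4,-4 \right)} \right)} - 89\right) 48 = \left(\left(-7 - 24\right) - 89\right) 48 = \left(-31 - 89\right) 48 = \left(-120\right) 48 = -5760$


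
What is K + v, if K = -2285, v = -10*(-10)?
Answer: -2185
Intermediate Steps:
v = 100
K + v = -2285 + 100 = -2185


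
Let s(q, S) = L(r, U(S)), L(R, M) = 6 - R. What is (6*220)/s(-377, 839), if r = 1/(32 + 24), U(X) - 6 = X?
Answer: 14784/67 ≈ 220.66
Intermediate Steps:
U(X) = 6 + X
r = 1/56 ≈ 0.017857
s(q, S) = 335/56 (s(q, S) = 6 - 1*1/56 = 6 - 1/56 = 335/56)
(6*220)/s(-377, 839) = (6*220)/(335/56) = 1320*(56/335) = 14784/67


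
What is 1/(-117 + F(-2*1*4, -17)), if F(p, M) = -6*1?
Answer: -1/123 ≈ -0.0081301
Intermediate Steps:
F(p, M) = -6
1/(-117 + F(-2*1*4, -17)) = 1/(-117 - 6) = 1/(-123) = -1/123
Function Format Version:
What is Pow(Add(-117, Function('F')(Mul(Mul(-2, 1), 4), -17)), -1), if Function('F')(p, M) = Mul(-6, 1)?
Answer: Rational(-1, 123) ≈ -0.0081301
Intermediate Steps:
Function('F')(p, M) = -6
Pow(Add(-117, Function('F')(Mul(Mul(-2, 1), 4), -17)), -1) = Pow(Add(-117, -6), -1) = Pow(-123, -1) = Rational(-1, 123)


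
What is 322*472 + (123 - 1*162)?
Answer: 151945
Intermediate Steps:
322*472 + (123 - 1*162) = 151984 + (123 - 162) = 151984 - 39 = 151945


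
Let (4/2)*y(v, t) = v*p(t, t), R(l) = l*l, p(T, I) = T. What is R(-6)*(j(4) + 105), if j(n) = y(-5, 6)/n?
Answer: 3645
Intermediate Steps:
R(l) = l²
y(v, t) = t*v/2 (y(v, t) = (v*t)/2 = (t*v)/2 = t*v/2)
j(n) = -15/n (j(n) = ((½)*6*(-5))/n = -15/n)
R(-6)*(j(4) + 105) = (-6)²*(-15/4 + 105) = 36*(-15*¼ + 105) = 36*(-15/4 + 105) = 36*(405/4) = 3645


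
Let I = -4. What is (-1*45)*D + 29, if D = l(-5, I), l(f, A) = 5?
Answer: -196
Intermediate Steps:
D = 5
(-1*45)*D + 29 = -1*45*5 + 29 = -45*5 + 29 = -225 + 29 = -196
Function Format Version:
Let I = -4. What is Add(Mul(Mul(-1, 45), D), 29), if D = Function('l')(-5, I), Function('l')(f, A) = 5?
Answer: -196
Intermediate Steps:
D = 5
Add(Mul(Mul(-1, 45), D), 29) = Add(Mul(Mul(-1, 45), 5), 29) = Add(Mul(-45, 5), 29) = Add(-225, 29) = -196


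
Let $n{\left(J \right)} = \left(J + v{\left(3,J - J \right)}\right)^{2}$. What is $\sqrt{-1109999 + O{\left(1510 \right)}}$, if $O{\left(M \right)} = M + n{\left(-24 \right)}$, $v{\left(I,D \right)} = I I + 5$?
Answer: $i \sqrt{1108389} \approx 1052.8 i$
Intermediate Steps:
$v{\left(I,D \right)} = 5 + I^{2}$ ($v{\left(I,D \right)} = I^{2} + 5 = 5 + I^{2}$)
$n{\left(J \right)} = \left(14 + J\right)^{2}$ ($n{\left(J \right)} = \left(J + \left(5 + 3^{2}\right)\right)^{2} = \left(J + \left(5 + 9\right)\right)^{2} = \left(J + 14\right)^{2} = \left(14 + J\right)^{2}$)
$O{\left(M \right)} = 100 + M$ ($O{\left(M \right)} = M + \left(14 - 24\right)^{2} = M + \left(-10\right)^{2} = M + 100 = 100 + M$)
$\sqrt{-1109999 + O{\left(1510 \right)}} = \sqrt{-1109999 + \left(100 + 1510\right)} = \sqrt{-1109999 + 1610} = \sqrt{-1108389} = i \sqrt{1108389}$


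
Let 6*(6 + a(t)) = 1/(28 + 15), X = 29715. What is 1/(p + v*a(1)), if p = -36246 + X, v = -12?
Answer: -43/277739 ≈ -0.00015482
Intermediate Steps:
a(t) = -1547/258 (a(t) = -6 + 1/(6*(28 + 15)) = -6 + (⅙)/43 = -6 + (⅙)*(1/43) = -6 + 1/258 = -1547/258)
p = -6531 (p = -36246 + 29715 = -6531)
1/(p + v*a(1)) = 1/(-6531 - 12*(-1547/258)) = 1/(-6531 + 3094/43) = 1/(-277739/43) = -43/277739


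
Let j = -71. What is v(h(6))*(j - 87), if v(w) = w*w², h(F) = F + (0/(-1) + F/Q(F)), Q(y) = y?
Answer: -54194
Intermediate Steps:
h(F) = 1 + F (h(F) = F + (0/(-1) + F/F) = F + (0*(-1) + 1) = F + (0 + 1) = F + 1 = 1 + F)
v(w) = w³
v(h(6))*(j - 87) = (1 + 6)³*(-71 - 87) = 7³*(-158) = 343*(-158) = -54194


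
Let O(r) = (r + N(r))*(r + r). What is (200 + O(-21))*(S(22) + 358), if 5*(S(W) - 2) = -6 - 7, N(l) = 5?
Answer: 1558264/5 ≈ 3.1165e+5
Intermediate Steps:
S(W) = -⅗ (S(W) = 2 + (-6 - 7)/5 = 2 + (⅕)*(-13) = 2 - 13/5 = -⅗)
O(r) = 2*r*(5 + r) (O(r) = (r + 5)*(r + r) = (5 + r)*(2*r) = 2*r*(5 + r))
(200 + O(-21))*(S(22) + 358) = (200 + 2*(-21)*(5 - 21))*(-⅗ + 358) = (200 + 2*(-21)*(-16))*(1787/5) = (200 + 672)*(1787/5) = 872*(1787/5) = 1558264/5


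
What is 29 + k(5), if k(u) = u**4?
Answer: 654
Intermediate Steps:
29 + k(5) = 29 + 5**4 = 29 + 625 = 654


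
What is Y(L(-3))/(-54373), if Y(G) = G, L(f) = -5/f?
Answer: -5/163119 ≈ -3.0652e-5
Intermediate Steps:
Y(L(-3))/(-54373) = -5/(-3)/(-54373) = -5*(-⅓)*(-1/54373) = (5/3)*(-1/54373) = -5/163119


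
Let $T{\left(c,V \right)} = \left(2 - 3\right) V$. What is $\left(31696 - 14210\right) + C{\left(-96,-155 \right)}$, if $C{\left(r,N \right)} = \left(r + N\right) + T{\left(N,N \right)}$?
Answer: $17390$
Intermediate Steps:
$T{\left(c,V \right)} = - V$
$C{\left(r,N \right)} = r$ ($C{\left(r,N \right)} = \left(r + N\right) - N = \left(N + r\right) - N = r$)
$\left(31696 - 14210\right) + C{\left(-96,-155 \right)} = \left(31696 - 14210\right) - 96 = 17486 - 96 = 17390$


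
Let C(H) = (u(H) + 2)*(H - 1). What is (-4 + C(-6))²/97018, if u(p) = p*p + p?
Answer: 25992/48509 ≈ 0.53582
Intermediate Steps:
u(p) = p + p² (u(p) = p² + p = p + p²)
C(H) = (-1 + H)*(2 + H*(1 + H)) (C(H) = (H*(1 + H) + 2)*(H - 1) = (2 + H*(1 + H))*(-1 + H) = (-1 + H)*(2 + H*(1 + H)))
(-4 + C(-6))²/97018 = (-4 + (-2 - 6 + (-6)³))²/97018 = (-4 + (-2 - 6 - 216))²*(1/97018) = (-4 - 224)²*(1/97018) = (-228)²*(1/97018) = 51984*(1/97018) = 25992/48509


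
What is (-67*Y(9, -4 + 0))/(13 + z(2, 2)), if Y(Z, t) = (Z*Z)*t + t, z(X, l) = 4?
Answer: 21976/17 ≈ 1292.7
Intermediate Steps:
Y(Z, t) = t + t*Z**2 (Y(Z, t) = Z**2*t + t = t*Z**2 + t = t + t*Z**2)
(-67*Y(9, -4 + 0))/(13 + z(2, 2)) = (-67*(-4 + 0)*(1 + 9**2))/(13 + 4) = -(-268)*(1 + 81)/17 = -(-268)*82*(1/17) = -67*(-328)*(1/17) = 21976*(1/17) = 21976/17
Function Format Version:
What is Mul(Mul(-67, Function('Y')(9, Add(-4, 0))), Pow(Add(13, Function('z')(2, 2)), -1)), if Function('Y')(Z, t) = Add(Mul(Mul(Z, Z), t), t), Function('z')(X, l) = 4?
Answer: Rational(21976, 17) ≈ 1292.7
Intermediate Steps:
Function('Y')(Z, t) = Add(t, Mul(t, Pow(Z, 2))) (Function('Y')(Z, t) = Add(Mul(Pow(Z, 2), t), t) = Add(Mul(t, Pow(Z, 2)), t) = Add(t, Mul(t, Pow(Z, 2))))
Mul(Mul(-67, Function('Y')(9, Add(-4, 0))), Pow(Add(13, Function('z')(2, 2)), -1)) = Mul(Mul(-67, Mul(Add(-4, 0), Add(1, Pow(9, 2)))), Pow(Add(13, 4), -1)) = Mul(Mul(-67, Mul(-4, Add(1, 81))), Pow(17, -1)) = Mul(Mul(-67, Mul(-4, 82)), Rational(1, 17)) = Mul(Mul(-67, -328), Rational(1, 17)) = Mul(21976, Rational(1, 17)) = Rational(21976, 17)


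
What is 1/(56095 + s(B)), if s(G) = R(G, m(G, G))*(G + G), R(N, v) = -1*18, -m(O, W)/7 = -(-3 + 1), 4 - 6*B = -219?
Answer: 1/54757 ≈ 1.8263e-5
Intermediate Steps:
B = 223/6 (B = ⅔ - ⅙*(-219) = ⅔ + 73/2 = 223/6 ≈ 37.167)
m(O, W) = -14 (m(O, W) = -(-7)*(-3 + 1) = -(-7)*(-2) = -7*2 = -14)
R(N, v) = -18
s(G) = -36*G (s(G) = -18*(G + G) = -36*G)
1/(56095 + s(B)) = 1/(56095 - 36*223/6) = 1/(56095 - 1338) = 1/54757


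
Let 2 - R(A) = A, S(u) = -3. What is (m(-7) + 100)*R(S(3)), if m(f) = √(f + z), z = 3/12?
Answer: 500 + 15*I*√3/2 ≈ 500.0 + 12.99*I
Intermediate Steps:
z = ¼ (z = 3*(1/12) = ¼ ≈ 0.25000)
m(f) = √(¼ + f) (m(f) = √(f + ¼) = √(¼ + f))
R(A) = 2 - A
(m(-7) + 100)*R(S(3)) = (√(1 + 4*(-7))/2 + 100)*(2 - 1*(-3)) = (√(1 - 28)/2 + 100)*(2 + 3) = (√(-27)/2 + 100)*5 = ((3*I*√3)/2 + 100)*5 = (3*I*√3/2 + 100)*5 = (100 + 3*I*√3/2)*5 = 500 + 15*I*√3/2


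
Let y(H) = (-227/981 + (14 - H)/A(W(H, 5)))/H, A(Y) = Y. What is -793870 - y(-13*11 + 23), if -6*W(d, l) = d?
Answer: -934543700543/1177200 ≈ -7.9387e+5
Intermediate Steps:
W(d, l) = -d/6
y(H) = (-227/981 - 6*(14 - H)/H)/H (y(H) = (-227/981 + (14 - H)/((-H/6)))/H = (-227*1/981 + (14 - H)*(-6/H))/H = (-227/981 - 6*(14 - H)/H)/H)
-793870 - y(-13*11 + 23) = -793870 - (-82404 + 5659*(-13*11 + 23))/(981*(-13*11 + 23)²) = -793870 - (-82404 + 5659*(-143 + 23))/(981*(-143 + 23)²) = -793870 - (-82404 + 5659*(-120))/(981*(-120)²) = -793870 - (-82404 - 679080)/(981*14400) = -793870 - (-761484)/(981*14400) = -793870 - 1*(-63457/1177200) = -793870 + 63457/1177200 = -934543700543/1177200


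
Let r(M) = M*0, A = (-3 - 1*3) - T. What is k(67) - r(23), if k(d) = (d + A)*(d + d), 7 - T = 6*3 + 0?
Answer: 9648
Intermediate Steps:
T = -11 (T = 7 - (6*3 + 0) = 7 - (18 + 0) = 7 - 1*18 = 7 - 18 = -11)
A = 5 (A = (-3 - 1*3) - 1*(-11) = (-3 - 3) + 11 = -6 + 11 = 5)
r(M) = 0
k(d) = 2*d*(5 + d) (k(d) = (d + 5)*(d + d) = (5 + d)*(2*d) = 2*d*(5 + d))
k(67) - r(23) = 2*67*(5 + 67) - 1*0 = 2*67*72 + 0 = 9648 + 0 = 9648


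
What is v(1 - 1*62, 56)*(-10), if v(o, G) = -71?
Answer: 710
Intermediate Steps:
v(1 - 1*62, 56)*(-10) = -71*(-10) = 710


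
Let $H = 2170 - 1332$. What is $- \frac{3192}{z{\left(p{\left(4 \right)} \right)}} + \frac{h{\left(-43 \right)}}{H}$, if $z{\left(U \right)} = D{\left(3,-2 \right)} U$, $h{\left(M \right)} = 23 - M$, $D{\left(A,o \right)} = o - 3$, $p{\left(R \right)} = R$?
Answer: $\frac{334527}{2095} \approx 159.68$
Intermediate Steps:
$H = 838$
$D{\left(A,o \right)} = -3 + o$
$z{\left(U \right)} = - 5 U$ ($z{\left(U \right)} = \left(-3 - 2\right) U = - 5 U$)
$- \frac{3192}{z{\left(p{\left(4 \right)} \right)}} + \frac{h{\left(-43 \right)}}{H} = - \frac{3192}{\left(-5\right) 4} + \frac{23 - -43}{838} = - \frac{3192}{-20} + \left(23 + 43\right) \frac{1}{838} = \left(-3192\right) \left(- \frac{1}{20}\right) + 66 \cdot \frac{1}{838} = \frac{798}{5} + \frac{33}{419} = \frac{334527}{2095}$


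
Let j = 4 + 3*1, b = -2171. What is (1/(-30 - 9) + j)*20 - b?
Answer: 90109/39 ≈ 2310.5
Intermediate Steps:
j = 7 (j = 4 + 3 = 7)
(1/(-30 - 9) + j)*20 - b = (1/(-30 - 9) + 7)*20 - 1*(-2171) = (1/(-39) + 7)*20 + 2171 = (-1/39 + 7)*20 + 2171 = (272/39)*20 + 2171 = 5440/39 + 2171 = 90109/39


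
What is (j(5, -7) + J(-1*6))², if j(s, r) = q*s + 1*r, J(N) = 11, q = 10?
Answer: 2916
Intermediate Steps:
j(s, r) = r + 10*s (j(s, r) = 10*s + 1*r = 10*s + r = r + 10*s)
(j(5, -7) + J(-1*6))² = ((-7 + 10*5) + 11)² = ((-7 + 50) + 11)² = (43 + 11)² = 54² = 2916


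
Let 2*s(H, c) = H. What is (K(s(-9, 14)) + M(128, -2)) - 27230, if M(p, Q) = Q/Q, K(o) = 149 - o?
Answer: -54151/2 ≈ -27076.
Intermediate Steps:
s(H, c) = H/2
M(p, Q) = 1
(K(s(-9, 14)) + M(128, -2)) - 27230 = ((149 - (-9)/2) + 1) - 27230 = ((149 - 1*(-9/2)) + 1) - 27230 = ((149 + 9/2) + 1) - 27230 = (307/2 + 1) - 27230 = 309/2 - 27230 = -54151/2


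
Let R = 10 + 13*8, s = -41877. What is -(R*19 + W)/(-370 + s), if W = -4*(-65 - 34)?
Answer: 2562/42247 ≈ 0.060643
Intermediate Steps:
R = 114 (R = 10 + 104 = 114)
W = 396 (W = -4*(-99) = 396)
-(R*19 + W)/(-370 + s) = -(114*19 + 396)/(-370 - 41877) = -(2166 + 396)/(-42247) = -2562*(-1)/42247 = -1*(-2562/42247) = 2562/42247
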